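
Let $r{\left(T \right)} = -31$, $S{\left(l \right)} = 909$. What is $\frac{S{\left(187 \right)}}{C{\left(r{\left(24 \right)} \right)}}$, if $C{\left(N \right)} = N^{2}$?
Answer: $\frac{909}{961} \approx 0.94589$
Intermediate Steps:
$\frac{S{\left(187 \right)}}{C{\left(r{\left(24 \right)} \right)}} = \frac{909}{\left(-31\right)^{2}} = \frac{909}{961}$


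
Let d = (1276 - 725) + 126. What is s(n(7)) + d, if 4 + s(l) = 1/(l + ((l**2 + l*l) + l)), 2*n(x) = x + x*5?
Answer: 621853/924 ≈ 673.00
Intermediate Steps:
n(x) = 3*x (n(x) = (x + x*5)/2 = (x + 5*x)/2 = (6*x)/2 = 3*x)
s(l) = -4 + 1/(2*l + 2*l**2) (s(l) = -4 + 1/(l + ((l**2 + l*l) + l)) = -4 + 1/(l + ((l**2 + l**2) + l)) = -4 + 1/(l + (2*l**2 + l)) = -4 + 1/(l + (l + 2*l**2)) = -4 + 1/(2*l + 2*l**2))
d = 677 (d = 551 + 126 = 677)
s(n(7)) + d = (1 - 24*7 - 8*(3*7)**2)/(2*((3*7))*(1 + 3*7)) + 677 = (1/2)*(1 - 8*21 - 8*21**2)/(21*(1 + 21)) + 677 = (1/2)*(1/21)*(1 - 168 - 8*441)/22 + 677 = (1/2)*(1/21)*(1/22)*(1 - 168 - 3528) + 677 = (1/2)*(1/21)*(1/22)*(-3695) + 677 = -3695/924 + 677 = 621853/924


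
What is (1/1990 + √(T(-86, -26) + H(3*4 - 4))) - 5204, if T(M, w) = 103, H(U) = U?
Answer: -10355959/1990 + √111 ≈ -5193.5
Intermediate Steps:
(1/1990 + √(T(-86, -26) + H(3*4 - 4))) - 5204 = (1/1990 + √(103 + (3*4 - 4))) - 5204 = (1/1990 + √(103 + (12 - 4))) - 5204 = (1/1990 + √(103 + 8)) - 5204 = (1/1990 + √111) - 5204 = -10355959/1990 + √111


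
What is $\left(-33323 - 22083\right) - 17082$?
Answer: $-72488$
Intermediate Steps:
$\left(-33323 - 22083\right) - 17082 = -55406 - 17082 = -72488$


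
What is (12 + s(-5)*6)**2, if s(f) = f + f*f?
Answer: 17424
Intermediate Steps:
s(f) = f + f**2
(12 + s(-5)*6)**2 = (12 - 5*(1 - 5)*6)**2 = (12 - 5*(-4)*6)**2 = (12 + 20*6)**2 = (12 + 120)**2 = 132**2 = 17424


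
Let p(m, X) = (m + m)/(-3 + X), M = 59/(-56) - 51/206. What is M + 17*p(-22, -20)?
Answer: 4141849/132664 ≈ 31.221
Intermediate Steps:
M = -7505/5768 (M = 59*(-1/56) - 51*1/206 = -59/56 - 51/206 = -7505/5768 ≈ -1.3011)
p(m, X) = 2*m/(-3 + X) (p(m, X) = (2*m)/(-3 + X) = 2*m/(-3 + X))
M + 17*p(-22, -20) = -7505/5768 + 17*(2*(-22)/(-3 - 20)) = -7505/5768 + 17*(2*(-22)/(-23)) = -7505/5768 + 17*(2*(-22)*(-1/23)) = -7505/5768 + 17*(44/23) = -7505/5768 + 748/23 = 4141849/132664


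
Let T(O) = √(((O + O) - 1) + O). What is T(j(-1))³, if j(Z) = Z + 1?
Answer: -I ≈ -1.0*I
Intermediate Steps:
j(Z) = 1 + Z
T(O) = √(-1 + 3*O) (T(O) = √((2*O - 1) + O) = √((-1 + 2*O) + O) = √(-1 + 3*O))
T(j(-1))³ = (√(-1 + 3*(1 - 1)))³ = (√(-1 + 3*0))³ = (√(-1 + 0))³ = (√(-1))³ = I³ = -I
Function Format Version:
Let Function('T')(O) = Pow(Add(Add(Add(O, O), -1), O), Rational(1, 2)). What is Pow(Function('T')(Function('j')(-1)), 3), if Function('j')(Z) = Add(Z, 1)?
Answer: Mul(-1, I) ≈ Mul(-1.0000, I)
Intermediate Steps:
Function('j')(Z) = Add(1, Z)
Function('T')(O) = Pow(Add(-1, Mul(3, O)), Rational(1, 2)) (Function('T')(O) = Pow(Add(Add(Mul(2, O), -1), O), Rational(1, 2)) = Pow(Add(Add(-1, Mul(2, O)), O), Rational(1, 2)) = Pow(Add(-1, Mul(3, O)), Rational(1, 2)))
Pow(Function('T')(Function('j')(-1)), 3) = Pow(Pow(Add(-1, Mul(3, Add(1, -1))), Rational(1, 2)), 3) = Pow(Pow(Add(-1, Mul(3, 0)), Rational(1, 2)), 3) = Pow(Pow(Add(-1, 0), Rational(1, 2)), 3) = Pow(Pow(-1, Rational(1, 2)), 3) = Pow(I, 3) = Mul(-1, I)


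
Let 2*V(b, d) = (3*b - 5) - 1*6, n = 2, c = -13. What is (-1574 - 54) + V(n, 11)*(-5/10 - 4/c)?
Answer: -84631/52 ≈ -1627.5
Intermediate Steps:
V(b, d) = -11/2 + 3*b/2 (V(b, d) = ((3*b - 5) - 1*6)/2 = ((-5 + 3*b) - 6)/2 = (-11 + 3*b)/2 = -11/2 + 3*b/2)
(-1574 - 54) + V(n, 11)*(-5/10 - 4/c) = (-1574 - 54) + (-11/2 + (3/2)*2)*(-5/10 - 4/(-13)) = -1628 + (-11/2 + 3)*(-5*1/10 - 4*(-1/13)) = -1628 - 5*(-1/2 + 4/13)/2 = -1628 - 5/2*(-5/26) = -1628 + 25/52 = -84631/52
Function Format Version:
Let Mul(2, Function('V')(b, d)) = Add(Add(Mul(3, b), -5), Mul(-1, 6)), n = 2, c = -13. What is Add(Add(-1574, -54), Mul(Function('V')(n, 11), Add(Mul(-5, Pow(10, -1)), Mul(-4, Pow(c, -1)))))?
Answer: Rational(-84631, 52) ≈ -1627.5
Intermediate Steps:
Function('V')(b, d) = Add(Rational(-11, 2), Mul(Rational(3, 2), b)) (Function('V')(b, d) = Mul(Rational(1, 2), Add(Add(Mul(3, b), -5), Mul(-1, 6))) = Mul(Rational(1, 2), Add(Add(-5, Mul(3, b)), -6)) = Mul(Rational(1, 2), Add(-11, Mul(3, b))) = Add(Rational(-11, 2), Mul(Rational(3, 2), b)))
Add(Add(-1574, -54), Mul(Function('V')(n, 11), Add(Mul(-5, Pow(10, -1)), Mul(-4, Pow(c, -1))))) = Add(Add(-1574, -54), Mul(Add(Rational(-11, 2), Mul(Rational(3, 2), 2)), Add(Mul(-5, Pow(10, -1)), Mul(-4, Pow(-13, -1))))) = Add(-1628, Mul(Add(Rational(-11, 2), 3), Add(Mul(-5, Rational(1, 10)), Mul(-4, Rational(-1, 13))))) = Add(-1628, Mul(Rational(-5, 2), Add(Rational(-1, 2), Rational(4, 13)))) = Add(-1628, Mul(Rational(-5, 2), Rational(-5, 26))) = Add(-1628, Rational(25, 52)) = Rational(-84631, 52)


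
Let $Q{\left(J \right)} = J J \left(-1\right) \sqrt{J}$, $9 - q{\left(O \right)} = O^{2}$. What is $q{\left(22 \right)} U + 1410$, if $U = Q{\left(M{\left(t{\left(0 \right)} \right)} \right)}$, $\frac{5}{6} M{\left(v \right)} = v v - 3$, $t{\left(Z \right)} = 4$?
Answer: $1410 + \frac{115596 \sqrt{390}}{5} \approx 4.5798 \cdot 10^{5}$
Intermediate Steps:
$M{\left(v \right)} = - \frac{18}{5} + \frac{6 v^{2}}{5}$ ($M{\left(v \right)} = \frac{6 \left(v v - 3\right)}{5} = \frac{6 \left(v^{2} - 3\right)}{5} = \frac{6 \left(-3 + v^{2}\right)}{5} = - \frac{18}{5} + \frac{6 v^{2}}{5}$)
$q{\left(O \right)} = 9 - O^{2}$
$Q{\left(J \right)} = - J^{\frac{5}{2}}$ ($Q{\left(J \right)} = J^{2} \left(-1\right) \sqrt{J} = - J^{2} \sqrt{J} = - J^{\frac{5}{2}}$)
$U = - \frac{6084 \sqrt{390}}{125}$ ($U = - \left(- \frac{18}{5} + \frac{6 \cdot 4^{2}}{5}\right)^{\frac{5}{2}} = - \left(- \frac{18}{5} + \frac{6}{5} \cdot 16\right)^{\frac{5}{2}} = - \left(- \frac{18}{5} + \frac{96}{5}\right)^{\frac{5}{2}} = - \left(\frac{78}{5}\right)^{\frac{5}{2}} = - \frac{6084 \sqrt{390}}{125} \approx -961.2$)
$q{\left(22 \right)} U + 1410 = \left(9 - 22^{2}\right) \left(- \frac{6084 \sqrt{390}}{125}\right) + 1410 = \left(9 - 484\right) \left(- \frac{6084 \sqrt{390}}{125}\right) + 1410 = - 475 \left(- \frac{6084 \sqrt{390}}{125}\right) + 1410 = \frac{115596 \sqrt{390}}{5} + 1410 = 1410 + \frac{115596 \sqrt{390}}{5}$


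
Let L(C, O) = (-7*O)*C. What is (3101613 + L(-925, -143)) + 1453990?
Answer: 3629678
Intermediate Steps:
L(C, O) = -7*C*O
(3101613 + L(-925, -143)) + 1453990 = (3101613 - 7*(-925)*(-143)) + 1453990 = (3101613 - 925925) + 1453990 = 2175688 + 1453990 = 3629678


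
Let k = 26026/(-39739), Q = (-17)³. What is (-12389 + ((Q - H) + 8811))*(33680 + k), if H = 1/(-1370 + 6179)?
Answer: -7807215379267240/27300693 ≈ -2.8597e+8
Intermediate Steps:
Q = -4913
k = -3718/5677 (k = 26026*(-1/39739) = -3718/5677 ≈ -0.65492)
H = 1/4809 ≈ 0.00020794
(-12389 + ((Q - H) + 8811))*(33680 + k) = (-12389 + ((-4913 - 1*1/4809) + 8811))*(33680 - 3718/5677) = (-12389 + ((-4913 - 1/4809) + 8811))*(191197642/5677) = (-12389 + (-23626618/4809 + 8811))*(191197642/5677) = (-12389 + 18745481/4809)*(191197642/5677) = -40833220/4809*191197642/5677 = -7807215379267240/27300693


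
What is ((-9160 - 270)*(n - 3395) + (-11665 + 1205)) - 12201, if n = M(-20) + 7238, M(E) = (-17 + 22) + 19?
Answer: -36488471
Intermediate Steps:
M(E) = 24 (M(E) = 5 + 19 = 24)
n = 7262 (n = 24 + 7238 = 7262)
((-9160 - 270)*(n - 3395) + (-11665 + 1205)) - 12201 = ((-9160 - 270)*(7262 - 3395) + (-11665 + 1205)) - 12201 = (-9430*3867 - 10460) - 12201 = (-36465810 - 10460) - 12201 = -36476270 - 12201 = -36488471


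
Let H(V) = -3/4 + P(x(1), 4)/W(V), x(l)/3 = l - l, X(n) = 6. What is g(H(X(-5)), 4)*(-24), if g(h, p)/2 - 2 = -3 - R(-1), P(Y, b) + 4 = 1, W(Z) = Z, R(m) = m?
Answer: 0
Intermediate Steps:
x(l) = 0 (x(l) = 3*(l - l) = 3*0 = 0)
P(Y, b) = -3 (P(Y, b) = -4 + 1 = -3)
H(V) = -3/4 - 3/V
g(h, p) = 0 (g(h, p) = 4 + 2*(-3 - 1*(-1)) = 4 + 2*(-3 + 1) = 4 + 2*(-2) = 4 - 4 = 0)
g(H(X(-5)), 4)*(-24) = 0*(-24) = 0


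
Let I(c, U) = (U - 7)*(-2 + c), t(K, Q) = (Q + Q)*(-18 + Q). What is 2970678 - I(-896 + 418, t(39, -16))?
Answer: 3489558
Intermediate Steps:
t(K, Q) = 2*Q*(-18 + Q) (t(K, Q) = (2*Q)*(-18 + Q) = 2*Q*(-18 + Q))
I(c, U) = (-7 + U)*(-2 + c)
2970678 - I(-896 + 418, t(39, -16)) = 2970678 - (14 - 7*(-896 + 418) - 4*(-16)*(-18 - 16) + (2*(-16)*(-18 - 16))*(-896 + 418)) = 2970678 - (14 - 7*(-478) - 4*(-16)*(-34) + (2*(-16)*(-34))*(-478)) = 2970678 - (14 + 3346 - 2*1088 + 1088*(-478)) = 2970678 - (14 + 3346 - 2176 - 520064) = 2970678 - 1*(-518880) = 2970678 + 518880 = 3489558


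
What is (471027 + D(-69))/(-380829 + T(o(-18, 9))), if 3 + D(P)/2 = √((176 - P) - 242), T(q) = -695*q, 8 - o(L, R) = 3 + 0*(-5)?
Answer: -471021/384304 - √3/192152 ≈ -1.2257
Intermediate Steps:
o(L, R) = 5 (o(L, R) = 8 - (3 + 0*(-5)) = 8 - (3 + 0) = 8 - 1*3 = 8 - 3 = 5)
D(P) = -6 + 2*√(-66 - P) (D(P) = -6 + 2*√((176 - P) - 242) = -6 + 2*√(-66 - P))
(471027 + D(-69))/(-380829 + T(o(-18, 9))) = (471027 + (-6 + 2*√(-66 - 1*(-69))))/(-380829 - 695*5) = (471027 + (-6 + 2*√(-66 + 69)))/(-380829 - 3475) = (471027 + (-6 + 2*√3))/(-384304) = (471021 + 2*√3)*(-1/384304) = -471021/384304 - √3/192152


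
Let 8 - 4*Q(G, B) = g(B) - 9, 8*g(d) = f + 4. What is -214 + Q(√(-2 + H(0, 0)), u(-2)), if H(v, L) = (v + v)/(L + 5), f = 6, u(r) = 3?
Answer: -3361/16 ≈ -210.06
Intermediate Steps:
H(v, L) = 2*v/(5 + L) (H(v, L) = (2*v)/(5 + L) = 2*v/(5 + L))
g(d) = 5/4 (g(d) = (6 + 4)/8 = (⅛)*10 = 5/4)
Q(G, B) = 63/16 (Q(G, B) = 2 - (5/4 - 9)/4 = 2 - ¼*(-31/4) = 2 + 31/16 = 63/16)
-214 + Q(√(-2 + H(0, 0)), u(-2)) = -214 + 63/16 = -3361/16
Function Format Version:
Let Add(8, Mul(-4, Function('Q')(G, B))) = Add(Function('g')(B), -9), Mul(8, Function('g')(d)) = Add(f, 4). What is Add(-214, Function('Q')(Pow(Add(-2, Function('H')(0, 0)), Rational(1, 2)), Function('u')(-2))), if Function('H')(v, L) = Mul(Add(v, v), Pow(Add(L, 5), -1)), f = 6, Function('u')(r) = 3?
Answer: Rational(-3361, 16) ≈ -210.06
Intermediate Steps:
Function('H')(v, L) = Mul(2, v, Pow(Add(5, L), -1)) (Function('H')(v, L) = Mul(Mul(2, v), Pow(Add(5, L), -1)) = Mul(2, v, Pow(Add(5, L), -1)))
Function('g')(d) = Rational(5, 4) (Function('g')(d) = Mul(Rational(1, 8), Add(6, 4)) = Mul(Rational(1, 8), 10) = Rational(5, 4))
Function('Q')(G, B) = Rational(63, 16) (Function('Q')(G, B) = Add(2, Mul(Rational(-1, 4), Add(Rational(5, 4), -9))) = Add(2, Mul(Rational(-1, 4), Rational(-31, 4))) = Add(2, Rational(31, 16)) = Rational(63, 16))
Add(-214, Function('Q')(Pow(Add(-2, Function('H')(0, 0)), Rational(1, 2)), Function('u')(-2))) = Add(-214, Rational(63, 16)) = Rational(-3361, 16)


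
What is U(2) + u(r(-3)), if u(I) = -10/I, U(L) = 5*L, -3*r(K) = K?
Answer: 0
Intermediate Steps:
r(K) = -K/3
U(2) + u(r(-3)) = 5*2 - 10/((-1/3*(-3))) = 10 - 10/1 = 10 - 10*1 = 10 - 10 = 0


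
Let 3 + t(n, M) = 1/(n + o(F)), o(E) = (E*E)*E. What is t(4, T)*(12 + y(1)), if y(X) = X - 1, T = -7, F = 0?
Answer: -33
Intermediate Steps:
o(E) = E³ (o(E) = E²*E = E³)
t(n, M) = -3 + 1/n (t(n, M) = -3 + 1/(n + 0³) = -3 + 1/(n + 0) = -3 + 1/n)
y(X) = -1 + X
t(4, T)*(12 + y(1)) = (-3 + 1/4)*(12 + (-1 + 1)) = (-3 + ¼)*(12 + 0) = -11/4*12 = -33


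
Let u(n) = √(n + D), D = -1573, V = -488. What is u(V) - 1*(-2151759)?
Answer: 2151759 + 3*I*√229 ≈ 2.1518e+6 + 45.398*I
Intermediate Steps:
u(n) = √(-1573 + n) (u(n) = √(n - 1573) = √(-1573 + n))
u(V) - 1*(-2151759) = √(-1573 - 488) - 1*(-2151759) = √(-2061) + 2151759 = 3*I*√229 + 2151759 = 2151759 + 3*I*√229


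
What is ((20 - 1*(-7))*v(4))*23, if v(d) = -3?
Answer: -1863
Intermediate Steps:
((20 - 1*(-7))*v(4))*23 = ((20 - 1*(-7))*(-3))*23 = ((20 + 7)*(-3))*23 = (27*(-3))*23 = -81*23 = -1863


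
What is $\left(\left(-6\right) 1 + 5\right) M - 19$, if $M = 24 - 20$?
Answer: $-23$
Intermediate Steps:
$M = 4$
$\left(\left(-6\right) 1 + 5\right) M - 19 = \left(\left(-6\right) 1 + 5\right) 4 - 19 = \left(-6 + 5\right) 4 - 19 = \left(-1\right) 4 - 19 = -4 - 19 = -23$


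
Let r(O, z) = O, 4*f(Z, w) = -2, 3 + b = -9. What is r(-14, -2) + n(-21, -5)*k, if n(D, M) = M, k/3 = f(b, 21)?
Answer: -13/2 ≈ -6.5000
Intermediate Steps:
b = -12 (b = -3 - 9 = -12)
f(Z, w) = -½ (f(Z, w) = (¼)*(-2) = -½)
k = -3/2 (k = 3*(-½) = -3/2 ≈ -1.5000)
r(-14, -2) + n(-21, -5)*k = -14 - 5*(-3/2) = -14 + 15/2 = -13/2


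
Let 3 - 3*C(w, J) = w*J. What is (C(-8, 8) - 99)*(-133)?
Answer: 30590/3 ≈ 10197.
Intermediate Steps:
C(w, J) = 1 - J*w/3 (C(w, J) = 1 - w*J/3 = 1 - J*w/3)
(C(-8, 8) - 99)*(-133) = ((1 - ⅓*8*(-8)) - 99)*(-133) = ((1 + 64/3) - 99)*(-133) = (67/3 - 99)*(-133) = -230/3*(-133) = 30590/3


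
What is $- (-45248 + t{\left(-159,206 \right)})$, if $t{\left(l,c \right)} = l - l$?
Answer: $45248$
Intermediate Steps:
$t{\left(l,c \right)} = 0$
$- (-45248 + t{\left(-159,206 \right)}) = - (-45248 + 0) = \left(-1\right) \left(-45248\right) = 45248$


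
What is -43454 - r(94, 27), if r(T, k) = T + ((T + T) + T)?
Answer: -43830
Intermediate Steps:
r(T, k) = 4*T (r(T, k) = T + (2*T + T) = T + 3*T = 4*T)
-43454 - r(94, 27) = -43454 - 4*94 = -43454 - 1*376 = -43454 - 376 = -43830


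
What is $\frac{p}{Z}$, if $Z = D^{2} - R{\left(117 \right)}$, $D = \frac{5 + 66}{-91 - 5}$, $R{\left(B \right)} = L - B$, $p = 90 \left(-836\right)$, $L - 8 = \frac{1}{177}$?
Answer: $- \frac{40911298560}{59562443} \approx -686.86$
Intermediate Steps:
$L = \frac{1417}{177}$ ($L = 8 + \frac{1}{177} = \frac{1417}{177} \approx 8.0056$)
$p = -75240$
$R{\left(B \right)} = \frac{1417}{177} - B$
$D = - \frac{71}{96}$ ($D = \frac{71}{-96} = 71 \left(- \frac{1}{96}\right) = - \frac{71}{96} \approx -0.73958$)
$Z = \frac{59562443}{543744}$ ($Z = \left(- \frac{71}{96}\right)^{2} - \left(\frac{1417}{177} - 117\right) = \frac{5041}{9216} - \left(\frac{1417}{177} - 117\right) = \frac{5041}{9216} - - \frac{19292}{177} = \frac{5041}{9216} + \frac{19292}{177} = \frac{59562443}{543744} \approx 109.54$)
$\frac{p}{Z} = - \frac{75240}{\frac{59562443}{543744}} = \left(-75240\right) \frac{543744}{59562443} = - \frac{40911298560}{59562443}$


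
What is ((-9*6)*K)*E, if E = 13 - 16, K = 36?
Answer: 5832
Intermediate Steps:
E = -3
((-9*6)*K)*E = (-9*6*36)*(-3) = -54*36*(-3) = -1944*(-3) = 5832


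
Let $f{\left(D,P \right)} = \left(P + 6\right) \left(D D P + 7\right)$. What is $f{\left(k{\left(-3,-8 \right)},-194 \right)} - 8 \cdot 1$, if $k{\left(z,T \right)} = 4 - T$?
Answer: $5250644$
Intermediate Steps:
$f{\left(D,P \right)} = \left(6 + P\right) \left(7 + P D^{2}\right)$ ($f{\left(D,P \right)} = \left(6 + P\right) \left(D^{2} P + 7\right) = \left(6 + P\right) \left(P D^{2} + 7\right) = \left(6 + P\right) \left(7 + P D^{2}\right)$)
$f{\left(k{\left(-3,-8 \right)},-194 \right)} - 8 \cdot 1 = \left(42 + 7 \left(-194\right) + \left(4 - -8\right)^{2} \left(-194\right)^{2} + 6 \left(-194\right) \left(4 - -8\right)^{2}\right) - 8 \cdot 1 = \left(42 - 1358 + \left(4 + 8\right)^{2} \cdot 37636 + 6 \left(-194\right) \left(4 + 8\right)^{2}\right) - 8 = \left(42 - 1358 + 12^{2} \cdot 37636 + 6 \left(-194\right) 12^{2}\right) - 8 = \left(42 - 1358 + 144 \cdot 37636 + 6 \left(-194\right) 144\right) - 8 = \left(42 - 1358 + 5419584 - 167616\right) - 8 = 5250652 - 8 = 5250644$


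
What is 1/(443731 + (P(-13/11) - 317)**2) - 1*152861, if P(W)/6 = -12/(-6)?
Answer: -82049058915/536756 ≈ -1.5286e+5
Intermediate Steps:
P(W) = 12 (P(W) = 6*(-12/(-6)) = 6*(-12*(-1/6)) = 6*2 = 12)
1/(443731 + (P(-13/11) - 317)**2) - 1*152861 = 1/(443731 + (12 - 317)**2) - 1*152861 = 1/(443731 + (-305)**2) - 152861 = 1/(443731 + 93025) - 152861 = 1/536756 - 152861 = -82049058915/536756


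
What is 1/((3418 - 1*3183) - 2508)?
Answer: -1/2273 ≈ -0.00043995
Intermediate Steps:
1/((3418 - 1*3183) - 2508) = 1/((3418 - 3183) - 2508) = 1/(235 - 2508) = 1/(-2273) = -1/2273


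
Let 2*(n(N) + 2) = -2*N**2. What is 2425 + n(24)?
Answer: 1847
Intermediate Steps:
n(N) = -2 - N**2 (n(N) = -2 + (-2*N**2)/2 = -2 - N**2)
2425 + n(24) = 2425 + (-2 - 1*24**2) = 2425 + (-2 - 1*576) = 2425 + (-2 - 576) = 2425 - 578 = 1847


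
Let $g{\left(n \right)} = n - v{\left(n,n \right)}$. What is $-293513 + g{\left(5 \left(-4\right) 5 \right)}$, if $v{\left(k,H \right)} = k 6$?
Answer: $-293013$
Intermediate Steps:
$v{\left(k,H \right)} = 6 k$
$g{\left(n \right)} = - 5 n$ ($g{\left(n \right)} = n - 6 n = - 5 n$)
$-293513 + g{\left(5 \left(-4\right) 5 \right)} = -293513 - 5 \cdot 5 \left(-4\right) 5 = -293513 - 5 \left(\left(-20\right) 5\right) = -293513 - -500 = -293513 + 500 = -293013$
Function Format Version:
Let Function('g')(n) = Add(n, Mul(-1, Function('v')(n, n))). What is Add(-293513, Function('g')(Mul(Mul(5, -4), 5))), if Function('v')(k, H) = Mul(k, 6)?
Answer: -293013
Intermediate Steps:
Function('v')(k, H) = Mul(6, k)
Function('g')(n) = Mul(-5, n) (Function('g')(n) = Add(n, Mul(-1, Mul(6, n))) = Add(n, Mul(-6, n)) = Mul(-5, n))
Add(-293513, Function('g')(Mul(Mul(5, -4), 5))) = Add(-293513, Mul(-5, Mul(Mul(5, -4), 5))) = Add(-293513, Mul(-5, Mul(-20, 5))) = Add(-293513, Mul(-5, -100)) = Add(-293513, 500) = -293013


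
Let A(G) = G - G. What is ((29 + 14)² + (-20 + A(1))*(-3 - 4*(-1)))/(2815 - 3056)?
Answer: -1829/241 ≈ -7.5892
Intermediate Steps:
A(G) = 0
((29 + 14)² + (-20 + A(1))*(-3 - 4*(-1)))/(2815 - 3056) = ((29 + 14)² + (-20 + 0)*(-3 - 4*(-1)))/(2815 - 3056) = (43² - 20*(-3 + 4))/(-241) = (1849 - 20*1)*(-1/241) = (1849 - 20)*(-1/241) = 1829*(-1/241) = -1829/241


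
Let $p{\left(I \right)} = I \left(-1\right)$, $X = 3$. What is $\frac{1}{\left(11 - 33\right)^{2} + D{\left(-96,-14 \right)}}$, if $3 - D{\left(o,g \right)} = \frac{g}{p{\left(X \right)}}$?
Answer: $\frac{3}{1447} \approx 0.0020733$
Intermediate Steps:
$p{\left(I \right)} = - I$
$D{\left(o,g \right)} = 3 + \frac{g}{3}$ ($D{\left(o,g \right)} = 3 - \frac{g}{\left(-1\right) 3} = 3 - \frac{g}{-3} = 3 - g \left(- \frac{1}{3}\right) = 3 - - \frac{g}{3} = 3 + \frac{g}{3}$)
$\frac{1}{\left(11 - 33\right)^{2} + D{\left(-96,-14 \right)}} = \frac{1}{\left(11 - 33\right)^{2} + \left(3 + \frac{1}{3} \left(-14\right)\right)} = \frac{1}{\left(-22\right)^{2} + \left(3 - \frac{14}{3}\right)} = \frac{1}{484 - \frac{5}{3}} = \frac{1}{\frac{1447}{3}} = \frac{3}{1447}$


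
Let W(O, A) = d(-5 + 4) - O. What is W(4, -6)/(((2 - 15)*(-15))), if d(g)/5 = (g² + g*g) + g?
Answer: 1/195 ≈ 0.0051282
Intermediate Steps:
d(g) = 5*g + 10*g² (d(g) = 5*((g² + g*g) + g) = 5*((g² + g²) + g) = 5*(2*g² + g) = 5*(g + 2*g²) = 5*g + 10*g²)
W(O, A) = 5 - O (W(O, A) = 5*(-5 + 4)*(1 + 2*(-5 + 4)) - O = 5*(-1)*(1 + 2*(-1)) - O = 5*(-1)*(1 - 2) - O = 5*(-1)*(-1) - O = 5 - O)
W(4, -6)/(((2 - 15)*(-15))) = (5 - 1*4)/(((2 - 15)*(-15))) = (5 - 4)/((-13*(-15))) = 1/195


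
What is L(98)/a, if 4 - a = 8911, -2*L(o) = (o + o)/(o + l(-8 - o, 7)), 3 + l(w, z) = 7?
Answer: 49/454257 ≈ 0.00010787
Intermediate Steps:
l(w, z) = 4 (l(w, z) = -3 + 7 = 4)
L(o) = -o/(4 + o) (L(o) = -(o + o)/(2*(o + 4)) = -2*o/(2*(4 + o)) = -o/(4 + o))
a = -8907 (a = 4 - 1*8911 = 4 - 8911 = -8907)
L(98)/a = -1*98/(4 + 98)/(-8907) = -1*98/102*(-1/8907) = -1*98*1/102*(-1/8907) = -49/51*(-1/8907) = 49/454257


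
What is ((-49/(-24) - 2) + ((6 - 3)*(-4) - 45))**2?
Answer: 1868689/576 ≈ 3244.3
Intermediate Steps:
((-49/(-24) - 2) + ((6 - 3)*(-4) - 45))**2 = ((-49*(-1/24) - 2) + (3*(-4) - 45))**2 = ((49/24 - 2) + (-12 - 45))**2 = (1/24 - 57)**2 = (-1367/24)**2 = 1868689/576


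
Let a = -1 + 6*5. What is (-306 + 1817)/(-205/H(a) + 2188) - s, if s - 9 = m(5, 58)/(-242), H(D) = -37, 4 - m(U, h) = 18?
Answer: -82187709/9820481 ≈ -8.3690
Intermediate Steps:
m(U, h) = -14 (m(U, h) = 4 - 1*18 = 4 - 18 = -14)
a = 29 (a = -1 + 30 = 29)
s = 1096/121 (s = 9 - 14/(-242) = 9 - 14*(-1/242) = 9 + 7/121 = 1096/121 ≈ 9.0578)
(-306 + 1817)/(-205/H(a) + 2188) - s = (-306 + 1817)/(-205/(-37) + 2188) - 1*1096/121 = 1511/(-205*(-1/37) + 2188) - 1096/121 = 1511/(205/37 + 2188) - 1096/121 = 1511/(81161/37) - 1096/121 = 1511*(37/81161) - 1096/121 = 55907/81161 - 1096/121 = -82187709/9820481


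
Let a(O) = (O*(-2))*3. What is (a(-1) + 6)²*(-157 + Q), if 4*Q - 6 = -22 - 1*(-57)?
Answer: -21132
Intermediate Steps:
a(O) = -6*O (a(O) = -2*O*3 = -6*O)
Q = 41/4 (Q = 3/2 + (-22 - 1*(-57))/4 = 3/2 + (-22 + 57)/4 = 3/2 + (¼)*35 = 3/2 + 35/4 = 41/4 ≈ 10.250)
(a(-1) + 6)²*(-157 + Q) = (-6*(-1) + 6)²*(-157 + 41/4) = (6 + 6)²*(-587/4) = 12²*(-587/4) = 144*(-587/4) = -21132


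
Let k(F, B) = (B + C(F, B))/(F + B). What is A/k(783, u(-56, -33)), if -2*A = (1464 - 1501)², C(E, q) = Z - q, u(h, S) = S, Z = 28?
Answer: -513375/28 ≈ -18335.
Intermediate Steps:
C(E, q) = 28 - q
k(F, B) = 28/(B + F) (k(F, B) = (B + (28 - B))/(F + B) = 28/(B + F))
A = -1369/2 (A = -(1464 - 1501)²/2 = -½*(-37)² = -½*1369 = -1369/2 ≈ -684.50)
A/k(783, u(-56, -33)) = -1369/(2*(28/(-33 + 783))) = -1369/(2*(28/750)) = -1369/(2*(28*(1/750))) = -1369/(2*14/375) = -1369/2*375/14 = -513375/28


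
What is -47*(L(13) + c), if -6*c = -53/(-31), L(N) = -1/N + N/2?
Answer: -348787/1209 ≈ -288.49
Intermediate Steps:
L(N) = N/2 - 1/N (L(N) = -1/N + N*(1/2) = -1/N + N/2 = N/2 - 1/N)
c = -53/186 (c = -(-53)/(6*(-31)) = -(-53)*(-1)/(6*31) = -1/6*53/31 = -53/186 ≈ -0.28495)
-47*(L(13) + c) = -47*(((1/2)*13 - 1/13) - 53/186) = -47*((13/2 - 1*1/13) - 53/186) = -47*((13/2 - 1/13) - 53/186) = -47*(167/26 - 53/186) = -47*7421/1209 = -348787/1209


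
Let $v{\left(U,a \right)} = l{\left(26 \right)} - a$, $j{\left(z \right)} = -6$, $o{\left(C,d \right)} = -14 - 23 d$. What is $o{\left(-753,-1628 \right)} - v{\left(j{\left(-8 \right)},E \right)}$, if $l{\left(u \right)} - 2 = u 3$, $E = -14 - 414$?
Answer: $36922$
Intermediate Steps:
$E = -428$ ($E = -14 - 414 = -428$)
$l{\left(u \right)} = 2 + 3 u$ ($l{\left(u \right)} = 2 + u 3 = 2 + 3 u$)
$v{\left(U,a \right)} = 80 - a$ ($v{\left(U,a \right)} = \left(2 + 3 \cdot 26\right) - a = \left(2 + 78\right) - a = 80 - a$)
$o{\left(-753,-1628 \right)} - v{\left(j{\left(-8 \right)},E \right)} = \left(-14 - -37444\right) - \left(80 - -428\right) = \left(-14 + 37444\right) - \left(80 + 428\right) = 37430 - 508 = 36922$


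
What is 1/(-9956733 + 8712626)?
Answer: -1/1244107 ≈ -8.0379e-7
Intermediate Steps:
1/(-9956733 + 8712626) = 1/(-1244107) = -1/1244107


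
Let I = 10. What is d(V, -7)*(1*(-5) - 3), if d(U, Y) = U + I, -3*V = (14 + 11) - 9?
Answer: -112/3 ≈ -37.333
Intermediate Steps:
V = -16/3 (V = -((14 + 11) - 9)/3 = -(25 - 9)/3 = -⅓*16 = -16/3 ≈ -5.3333)
d(U, Y) = 10 + U (d(U, Y) = U + 10 = 10 + U)
d(V, -7)*(1*(-5) - 3) = (10 - 16/3)*(1*(-5) - 3) = 14*(-5 - 3)/3 = (14/3)*(-8) = -112/3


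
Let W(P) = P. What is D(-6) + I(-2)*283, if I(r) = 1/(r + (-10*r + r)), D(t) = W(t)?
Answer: 187/16 ≈ 11.688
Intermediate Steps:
D(t) = t
I(r) = -1/(8*r) (I(r) = 1/(r - 9*r) = 1/(-8*r) = -1/(8*r))
D(-6) + I(-2)*283 = -6 - ⅛/(-2)*283 = -6 - ⅛*(-½)*283 = -6 + (1/16)*283 = -6 + 283/16 = 187/16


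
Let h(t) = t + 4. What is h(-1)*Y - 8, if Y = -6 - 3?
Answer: -35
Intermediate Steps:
h(t) = 4 + t
Y = -9
h(-1)*Y - 8 = (4 - 1)*(-9) - 8 = 3*(-9) - 8 = -27 - 8 = -35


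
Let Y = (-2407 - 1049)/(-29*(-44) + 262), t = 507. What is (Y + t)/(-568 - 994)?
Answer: -388155/1201178 ≈ -0.32315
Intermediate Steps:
Y = -1728/769 (Y = -3456/(1276 + 262) = -3456/1538 = -3456*1/1538 = -1728/769 ≈ -2.2471)
(Y + t)/(-568 - 994) = (-1728/769 + 507)/(-568 - 994) = (388155/769)/(-1562) = (388155/769)*(-1/1562) = -388155/1201178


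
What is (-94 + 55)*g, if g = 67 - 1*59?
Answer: -312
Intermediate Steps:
g = 8 (g = 67 - 59 = 8)
(-94 + 55)*g = (-94 + 55)*8 = -39*8 = -312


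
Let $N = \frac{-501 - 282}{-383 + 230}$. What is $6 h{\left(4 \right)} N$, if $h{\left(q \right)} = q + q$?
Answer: $\frac{4176}{17} \approx 245.65$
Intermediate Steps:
$h{\left(q \right)} = 2 q$
$N = \frac{87}{17}$ ($N = - \frac{783}{-153} = \left(-783\right) \left(- \frac{1}{153}\right) = \frac{87}{17} \approx 5.1176$)
$6 h{\left(4 \right)} N = 6 \cdot 2 \cdot 4 \cdot \frac{87}{17} = 6 \cdot 8 \cdot \frac{87}{17} = 48 \cdot \frac{87}{17} = \frac{4176}{17}$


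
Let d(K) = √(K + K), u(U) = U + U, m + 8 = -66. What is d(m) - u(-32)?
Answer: 64 + 2*I*√37 ≈ 64.0 + 12.166*I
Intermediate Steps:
m = -74 (m = -8 - 66 = -74)
u(U) = 2*U
d(K) = √2*√K (d(K) = √(2*K) = √2*√K)
d(m) - u(-32) = √2*√(-74) - 2*(-32) = √2*(I*√74) - 1*(-64) = 2*I*√37 + 64 = 64 + 2*I*√37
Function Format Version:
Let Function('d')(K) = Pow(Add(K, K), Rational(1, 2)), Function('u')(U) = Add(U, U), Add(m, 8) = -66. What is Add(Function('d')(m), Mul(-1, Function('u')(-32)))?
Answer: Add(64, Mul(2, I, Pow(37, Rational(1, 2)))) ≈ Add(64.000, Mul(12.166, I))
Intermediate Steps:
m = -74 (m = Add(-8, -66) = -74)
Function('u')(U) = Mul(2, U)
Function('d')(K) = Mul(Pow(2, Rational(1, 2)), Pow(K, Rational(1, 2))) (Function('d')(K) = Pow(Mul(2, K), Rational(1, 2)) = Mul(Pow(2, Rational(1, 2)), Pow(K, Rational(1, 2))))
Add(Function('d')(m), Mul(-1, Function('u')(-32))) = Add(Mul(Pow(2, Rational(1, 2)), Pow(-74, Rational(1, 2))), Mul(-1, Mul(2, -32))) = Add(Mul(Pow(2, Rational(1, 2)), Mul(I, Pow(74, Rational(1, 2)))), Mul(-1, -64)) = Add(Mul(2, I, Pow(37, Rational(1, 2))), 64) = Add(64, Mul(2, I, Pow(37, Rational(1, 2))))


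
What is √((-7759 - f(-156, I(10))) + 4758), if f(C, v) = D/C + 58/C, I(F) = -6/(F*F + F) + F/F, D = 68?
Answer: I*√2028130/26 ≈ 54.774*I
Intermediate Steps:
I(F) = 1 - 6/(F + F²) (I(F) = -6/(F² + F) + 1 = -6/(F + F²) + 1 = 1 - 6/(F + F²))
f(C, v) = 126/C (f(C, v) = 68/C + 58/C = 126/C)
√((-7759 - f(-156, I(10))) + 4758) = √((-7759 - 126/(-156)) + 4758) = √((-7759 - 126*(-1)/156) + 4758) = √((-7759 - 1*(-21/26)) + 4758) = √((-7759 + 21/26) + 4758) = √(-201713/26 + 4758) = √(-78005/26) = I*√2028130/26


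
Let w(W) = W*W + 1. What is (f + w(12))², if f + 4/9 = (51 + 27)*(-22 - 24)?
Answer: 960442081/81 ≈ 1.1857e+7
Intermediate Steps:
w(W) = 1 + W² (w(W) = W² + 1 = 1 + W²)
f = -32296/9 (f = -4/9 + (51 + 27)*(-22 - 24) = -4/9 + 78*(-46) = -4/9 - 3588 = -32296/9 ≈ -3588.4)
(f + w(12))² = (-32296/9 + (1 + 12²))² = (-32296/9 + (1 + 144))² = (-32296/9 + 145)² = (-30991/9)² = 960442081/81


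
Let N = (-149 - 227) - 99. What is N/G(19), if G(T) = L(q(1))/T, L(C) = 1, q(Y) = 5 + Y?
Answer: -9025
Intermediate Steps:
G(T) = 1/T
N = -475 (N = -376 - 99 = -475)
N/G(19) = -475/(1/19) = -475/1/19 = -475*19 = -9025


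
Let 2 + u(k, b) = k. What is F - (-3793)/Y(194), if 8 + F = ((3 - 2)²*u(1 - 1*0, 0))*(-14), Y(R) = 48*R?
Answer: 59665/9312 ≈ 6.4073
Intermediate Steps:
u(k, b) = -2 + k
F = 6 (F = -8 + ((3 - 2)²*(-2 + (1 - 1*0)))*(-14) = -8 + (1²*(-2 + (1 + 0)))*(-14) = -8 + (1*(-2 + 1))*(-14) = -8 + (1*(-1))*(-14) = -8 - 1*(-14) = -8 + 14 = 6)
F - (-3793)/Y(194) = 6 - (-3793)/(48*194) = 6 - (-3793)/9312 = 6 - 1*(-3793/9312) = 6 + 3793/9312 = 59665/9312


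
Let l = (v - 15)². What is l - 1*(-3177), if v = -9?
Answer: 3753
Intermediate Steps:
l = 576 (l = (-9 - 15)² = (-24)² = 576)
l - 1*(-3177) = 576 - 1*(-3177) = 576 + 3177 = 3753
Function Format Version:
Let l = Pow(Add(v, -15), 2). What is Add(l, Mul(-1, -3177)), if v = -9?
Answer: 3753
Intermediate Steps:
l = 576 (l = Pow(Add(-9, -15), 2) = Pow(-24, 2) = 576)
Add(l, Mul(-1, -3177)) = Add(576, Mul(-1, -3177)) = Add(576, 3177) = 3753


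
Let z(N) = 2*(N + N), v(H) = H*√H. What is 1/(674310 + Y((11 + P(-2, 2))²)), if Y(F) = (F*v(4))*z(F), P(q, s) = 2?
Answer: 1/1588262 ≈ 6.2962e-7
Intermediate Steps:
v(H) = H^(3/2)
z(N) = 4*N (z(N) = 2*(2*N) = 4*N)
Y(F) = 32*F² (Y(F) = (F*4^(3/2))*(4*F) = (F*8)*(4*F) = (8*F)*(4*F) = 32*F²)
1/(674310 + Y((11 + P(-2, 2))²)) = 1/(674310 + 32*((11 + 2)²)²) = 1/(674310 + 32*(13²)²) = 1/(674310 + 32*169²) = 1/(674310 + 32*28561) = 1/(674310 + 913952) = 1/1588262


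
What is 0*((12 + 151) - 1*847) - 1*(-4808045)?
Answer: 4808045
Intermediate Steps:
0*((12 + 151) - 1*847) - 1*(-4808045) = 0*(163 - 847) + 4808045 = 0*(-684) + 4808045 = 0 + 4808045 = 4808045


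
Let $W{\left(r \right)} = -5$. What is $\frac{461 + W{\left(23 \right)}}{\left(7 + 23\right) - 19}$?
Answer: $\frac{456}{11} \approx 41.455$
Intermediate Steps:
$\frac{461 + W{\left(23 \right)}}{\left(7 + 23\right) - 19} = \frac{461 - 5}{\left(7 + 23\right) - 19} = \frac{1}{30 - 19} \cdot 456 = \frac{1}{11} \cdot 456 = \frac{456}{11}$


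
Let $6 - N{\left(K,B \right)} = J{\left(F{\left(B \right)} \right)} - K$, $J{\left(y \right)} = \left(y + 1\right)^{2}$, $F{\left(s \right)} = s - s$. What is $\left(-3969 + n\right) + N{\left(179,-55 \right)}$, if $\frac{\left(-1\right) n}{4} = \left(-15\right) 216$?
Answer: $9175$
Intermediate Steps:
$F{\left(s \right)} = 0$
$n = 12960$ ($n = - 4 \left(\left(-15\right) 216\right) = \left(-4\right) \left(-3240\right) = 12960$)
$J{\left(y \right)} = \left(1 + y\right)^{2}$
$N{\left(K,B \right)} = 5 + K$ ($N{\left(K,B \right)} = 6 - \left(\left(1 + 0\right)^{2} - K\right) = 6 - \left(1^{2} - K\right) = 6 - \left(1 - K\right) = 6 + \left(-1 + K\right) = 5 + K$)
$\left(-3969 + n\right) + N{\left(179,-55 \right)} = \left(-3969 + 12960\right) + \left(5 + 179\right) = 8991 + 184 = 9175$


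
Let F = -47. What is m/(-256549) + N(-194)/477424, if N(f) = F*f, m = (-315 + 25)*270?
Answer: 19860756491/61241324888 ≈ 0.32430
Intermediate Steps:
m = -78300 (m = -290*270 = -78300)
N(f) = -47*f
m/(-256549) + N(-194)/477424 = -78300/(-256549) - 47*(-194)/477424 = -78300*(-1/256549) + 9118*(1/477424) = 78300/256549 + 4559/238712 = 19860756491/61241324888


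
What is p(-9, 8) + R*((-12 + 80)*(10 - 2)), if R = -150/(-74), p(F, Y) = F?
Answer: 40467/37 ≈ 1093.7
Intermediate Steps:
R = 75/37 (R = -150*(-1/74) = 75/37 ≈ 2.0270)
p(-9, 8) + R*((-12 + 80)*(10 - 2)) = -9 + 75*((-12 + 80)*(10 - 2))/37 = -9 + 75*(68*8)/37 = -9 + (75/37)*544 = -9 + 40800/37 = 40467/37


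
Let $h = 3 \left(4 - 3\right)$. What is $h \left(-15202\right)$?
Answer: $-45606$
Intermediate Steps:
$h = 3$ ($h = 3 \cdot 1 = 3$)
$h \left(-15202\right) = 3 \left(-15202\right) = -45606$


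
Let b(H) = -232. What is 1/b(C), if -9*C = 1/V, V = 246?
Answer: -1/232 ≈ -0.0043103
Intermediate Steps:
C = -1/2214 (C = -⅑/246 = -⅑*1/246 = -1/2214 ≈ -0.00045167)
1/b(C) = 1/(-232) = -1/232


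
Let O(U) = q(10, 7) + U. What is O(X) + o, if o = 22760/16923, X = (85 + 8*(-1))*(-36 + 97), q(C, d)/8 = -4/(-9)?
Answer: 238710785/50769 ≈ 4701.9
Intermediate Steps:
q(C, d) = 32/9 (q(C, d) = 8*(-4/(-9)) = 8*(-4*(-1/9)) = 8*(4/9) = 32/9)
X = 4697 (X = (85 - 8)*61 = 77*61 = 4697)
o = 22760/16923 (o = 22760*(1/16923) = 22760/16923 ≈ 1.3449)
O(U) = 32/9 + U
O(X) + o = (32/9 + 4697) + 22760/16923 = 42305/9 + 22760/16923 = 238710785/50769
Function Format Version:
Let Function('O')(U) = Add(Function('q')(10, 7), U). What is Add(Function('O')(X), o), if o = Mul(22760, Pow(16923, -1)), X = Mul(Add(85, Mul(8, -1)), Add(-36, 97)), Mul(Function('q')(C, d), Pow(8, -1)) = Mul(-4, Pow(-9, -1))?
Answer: Rational(238710785, 50769) ≈ 4701.9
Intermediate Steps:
Function('q')(C, d) = Rational(32, 9) (Function('q')(C, d) = Mul(8, Mul(-4, Pow(-9, -1))) = Mul(8, Mul(-4, Rational(-1, 9))) = Mul(8, Rational(4, 9)) = Rational(32, 9))
X = 4697 (X = Mul(Add(85, -8), 61) = Mul(77, 61) = 4697)
o = Rational(22760, 16923) (o = Mul(22760, Rational(1, 16923)) = Rational(22760, 16923) ≈ 1.3449)
Function('O')(U) = Add(Rational(32, 9), U)
Add(Function('O')(X), o) = Add(Add(Rational(32, 9), 4697), Rational(22760, 16923)) = Add(Rational(42305, 9), Rational(22760, 16923)) = Rational(238710785, 50769)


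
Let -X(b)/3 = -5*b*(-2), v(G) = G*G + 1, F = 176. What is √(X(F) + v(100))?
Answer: √4721 ≈ 68.709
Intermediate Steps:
v(G) = 1 + G² (v(G) = G² + 1 = 1 + G²)
X(b) = -30*b (X(b) = -3*(-5*b)*(-2) = -30*b)
√(X(F) + v(100)) = √(-30*176 + (1 + 100²)) = √(-5280 + (1 + 10000)) = √(-5280 + 10001) = √4721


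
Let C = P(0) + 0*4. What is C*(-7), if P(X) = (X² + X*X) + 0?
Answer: 0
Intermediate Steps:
P(X) = 2*X² (P(X) = (X² + X²) + 0 = 2*X² + 0 = 2*X²)
C = 0 (C = 2*0² + 0*4 = 2*0 + 0 = 0 + 0 = 0)
C*(-7) = 0*(-7) = 0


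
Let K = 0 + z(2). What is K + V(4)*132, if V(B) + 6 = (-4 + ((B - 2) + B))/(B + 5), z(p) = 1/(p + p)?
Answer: -9149/12 ≈ -762.42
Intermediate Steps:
z(p) = 1/(2*p)
V(B) = -6 + (-6 + 2*B)/(5 + B) (V(B) = -6 + (-4 + ((B - 2) + B))/(B + 5) = -6 + (-4 + ((-2 + B) + B))/(5 + B) = -6 + (-4 + (-2 + 2*B))/(5 + B) = -6 + (-6 + 2*B)/(5 + B))
K = ¼ (K = 0 + (½)/2 = 0 + (½)*(½) = 0 + ¼ = ¼ ≈ 0.25000)
K + V(4)*132 = ¼ + (4*(-9 - 1*4)/(5 + 4))*132 = ¼ + (4*(-9 - 4)/9)*132 = ¼ + (4*(⅑)*(-13))*132 = ¼ - 52/9*132 = ¼ - 2288/3 = -9149/12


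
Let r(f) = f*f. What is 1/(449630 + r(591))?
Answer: 1/798911 ≈ 1.2517e-6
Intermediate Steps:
r(f) = f²
1/(449630 + r(591)) = 1/(449630 + 591²) = 1/(449630 + 349281) = 1/798911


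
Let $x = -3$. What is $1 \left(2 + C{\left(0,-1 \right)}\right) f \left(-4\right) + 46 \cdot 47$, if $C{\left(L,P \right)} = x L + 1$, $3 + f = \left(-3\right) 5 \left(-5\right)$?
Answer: $1298$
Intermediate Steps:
$f = 72$ ($f = -3 + \left(-3\right) 5 \left(-5\right) = -3 - -75 = -3 + 75 = 72$)
$C{\left(L,P \right)} = 1 - 3 L$ ($C{\left(L,P \right)} = - 3 L + 1 = 1 - 3 L$)
$1 \left(2 + C{\left(0,-1 \right)}\right) f \left(-4\right) + 46 \cdot 47 = 1 \left(2 + \left(1 - 0\right)\right) 72 \left(-4\right) + 46 \cdot 47 = 1 \left(2 + \left(1 + 0\right)\right) 72 \left(-4\right) + 2162 = 1 \left(2 + 1\right) 72 \left(-4\right) + 2162 = 1 \cdot 3 \cdot 72 \left(-4\right) + 2162 = 3 \cdot 72 \left(-4\right) + 2162 = 216 \left(-4\right) + 2162 = -864 + 2162 = 1298$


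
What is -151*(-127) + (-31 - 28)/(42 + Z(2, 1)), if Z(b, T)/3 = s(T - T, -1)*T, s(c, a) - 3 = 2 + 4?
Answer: 1323154/69 ≈ 19176.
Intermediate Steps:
s(c, a) = 9 (s(c, a) = 3 + (2 + 4) = 3 + 6 = 9)
Z(b, T) = 27*T (Z(b, T) = 3*(9*T) = 27*T)
-151*(-127) + (-31 - 28)/(42 + Z(2, 1)) = -151*(-127) + (-31 - 28)/(42 + 27*1) = 19177 - 59/(42 + 27) = 19177 - 59/69 = 1323154/69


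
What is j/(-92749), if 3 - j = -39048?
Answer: -39051/92749 ≈ -0.42104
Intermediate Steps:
j = 39051 (j = 3 - 1*(-39048) = 3 + 39048 = 39051)
j/(-92749) = 39051/(-92749) = 39051*(-1/92749) = -39051/92749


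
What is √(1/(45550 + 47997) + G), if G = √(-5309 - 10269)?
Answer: √(93547 + 8751041209*I*√15578)/93547 ≈ 7.8997 + 7.8997*I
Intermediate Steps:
G = I*√15578 (G = √(-15578) = I*√15578 ≈ 124.81*I)
√(1/(45550 + 47997) + G) = √(1/(45550 + 47997) + I*√15578) = √(1/93547 + I*√15578)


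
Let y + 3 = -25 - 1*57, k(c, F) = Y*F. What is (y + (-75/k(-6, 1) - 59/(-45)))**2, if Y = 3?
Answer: 23921881/2025 ≈ 11813.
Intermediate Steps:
k(c, F) = 3*F
y = -85 (y = -3 + (-25 - 1*57) = -3 + (-25 - 57) = -3 - 82 = -85)
(y + (-75/k(-6, 1) - 59/(-45)))**2 = (-85 + (-75/(3*1) - 59/(-45)))**2 = (-85 + (-75/3 - 59*(-1/45)))**2 = (-85 + (-75*1/3 + 59/45))**2 = (-85 + (-25 + 59/45))**2 = (-85 - 1066/45)**2 = (-4891/45)**2 = 23921881/2025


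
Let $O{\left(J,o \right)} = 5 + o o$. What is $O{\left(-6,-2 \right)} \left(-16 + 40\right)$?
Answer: $216$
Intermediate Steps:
$O{\left(J,o \right)} = 5 + o^{2}$
$O{\left(-6,-2 \right)} \left(-16 + 40\right) = \left(5 + \left(-2\right)^{2}\right) \left(-16 + 40\right) = \left(5 + 4\right) 24 = 9 \cdot 24 = 216$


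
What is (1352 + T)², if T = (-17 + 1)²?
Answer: 2585664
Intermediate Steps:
T = 256 (T = (-16)² = 256)
(1352 + T)² = (1352 + 256)² = 1608² = 2585664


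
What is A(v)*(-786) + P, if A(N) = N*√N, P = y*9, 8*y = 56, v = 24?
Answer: 63 - 37728*√6 ≈ -92351.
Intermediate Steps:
y = 7 (y = (⅛)*56 = 7)
P = 63 (P = 7*9 = 63)
A(N) = N^(3/2)
A(v)*(-786) + P = 24^(3/2)*(-786) + 63 = (48*√6)*(-786) + 63 = -37728*√6 + 63 = 63 - 37728*√6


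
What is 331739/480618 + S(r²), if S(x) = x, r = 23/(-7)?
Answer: 270502133/23550282 ≈ 11.486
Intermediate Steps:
r = -23/7 (r = 23*(-⅐) = -23/7 ≈ -3.2857)
331739/480618 + S(r²) = 331739/480618 + (-23/7)² = 331739*(1/480618) + 529/49 = 331739/480618 + 529/49 = 270502133/23550282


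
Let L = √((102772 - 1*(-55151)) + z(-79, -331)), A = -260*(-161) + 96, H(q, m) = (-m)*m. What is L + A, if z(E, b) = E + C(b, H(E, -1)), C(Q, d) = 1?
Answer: 41956 + √157845 ≈ 42353.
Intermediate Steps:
H(q, m) = -m²
A = 41956 (A = 41860 + 96 = 41956)
z(E, b) = 1 + E (z(E, b) = E + 1 = 1 + E)
L = √157845 (L = √((102772 - 1*(-55151)) + (1 - 79)) = √((102772 + 55151) - 78) = √(157923 - 78) = √157845 ≈ 397.30)
L + A = √157845 + 41956 = 41956 + √157845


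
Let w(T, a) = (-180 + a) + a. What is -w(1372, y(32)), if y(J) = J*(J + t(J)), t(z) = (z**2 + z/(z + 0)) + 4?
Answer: -67724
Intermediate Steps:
t(z) = 5 + z**2 (t(z) = (z**2 + z/z) + 4 = (z**2 + 1) + 4 = (1 + z**2) + 4 = 5 + z**2)
y(J) = J*(5 + J + J**2) (y(J) = J*(J + (5 + J**2)) = J*(5 + J + J**2))
w(T, a) = -180 + 2*a
-w(1372, y(32)) = -(-180 + 2*(32*(5 + 32 + 32**2))) = -(-180 + 2*(32*(5 + 32 + 1024))) = -(-180 + 2*(32*1061)) = -(-180 + 2*33952) = -(-180 + 67904) = -1*67724 = -67724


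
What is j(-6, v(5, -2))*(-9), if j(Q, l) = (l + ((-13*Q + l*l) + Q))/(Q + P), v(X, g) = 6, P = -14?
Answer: 513/10 ≈ 51.300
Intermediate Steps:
j(Q, l) = (l + l² - 12*Q)/(-14 + Q) (j(Q, l) = (l + ((-13*Q + l*l) + Q))/(Q - 14) = (l + ((-13*Q + l²) + Q))/(-14 + Q) = (l + ((l² - 13*Q) + Q))/(-14 + Q) = (l + (l² - 12*Q))/(-14 + Q) = (l + l² - 12*Q)/(-14 + Q))
j(-6, v(5, -2))*(-9) = ((6 + 6² - 12*(-6))/(-14 - 6))*(-9) = ((6 + 36 + 72)/(-20))*(-9) = -1/20*114*(-9) = -57/10*(-9) = 513/10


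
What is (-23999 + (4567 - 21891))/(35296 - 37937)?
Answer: 41323/2641 ≈ 15.647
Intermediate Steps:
(-23999 + (4567 - 21891))/(35296 - 37937) = (-23999 - 17324)/(-2641) = -41323*(-1/2641) = 41323/2641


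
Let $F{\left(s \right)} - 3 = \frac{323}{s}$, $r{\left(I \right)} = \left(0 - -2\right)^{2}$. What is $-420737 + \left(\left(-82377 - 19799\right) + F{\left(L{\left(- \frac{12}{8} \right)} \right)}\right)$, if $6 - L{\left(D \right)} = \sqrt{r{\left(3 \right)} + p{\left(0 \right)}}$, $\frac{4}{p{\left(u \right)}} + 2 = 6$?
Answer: $- \frac{16208272}{31} + \frac{323 \sqrt{5}}{31} \approx -5.2282 \cdot 10^{5}$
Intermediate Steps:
$p{\left(u \right)} = 1$ ($p{\left(u \right)} = \frac{4}{-2 + 6} = \frac{4}{4} = 4 \cdot \frac{1}{4} = 1$)
$r{\left(I \right)} = 4$ ($r{\left(I \right)} = \left(0 + 2\right)^{2} = 2^{2} = 4$)
$L{\left(D \right)} = 6 - \sqrt{5}$ ($L{\left(D \right)} = 6 - \sqrt{4 + 1} = 6 - \sqrt{5}$)
$F{\left(s \right)} = 3 + \frac{323}{s}$
$-420737 + \left(\left(-82377 - 19799\right) + F{\left(L{\left(- \frac{12}{8} \right)} \right)}\right) = -420737 + \left(\left(-82377 - 19799\right) + \left(3 + \frac{323}{6 - \sqrt{5}}\right)\right) = -420737 - \left(102173 - \frac{323}{6 - \sqrt{5}}\right) = -522910 + \frac{323}{6 - \sqrt{5}}$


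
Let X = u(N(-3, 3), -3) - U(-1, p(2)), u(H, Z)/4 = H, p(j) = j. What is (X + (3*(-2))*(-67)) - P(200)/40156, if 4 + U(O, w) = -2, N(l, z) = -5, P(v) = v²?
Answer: 3885132/10039 ≈ 387.00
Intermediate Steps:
u(H, Z) = 4*H
U(O, w) = -6 (U(O, w) = -4 - 2 = -6)
X = -14 (X = 4*(-5) - 1*(-6) = -20 + 6 = -14)
(X + (3*(-2))*(-67)) - P(200)/40156 = (-14 + (3*(-2))*(-67)) - 200²/40156 = (-14 - 6*(-67)) - 40000/40156 = (-14 + 402) - 1*10000/10039 = 388 - 10000/10039 = 3885132/10039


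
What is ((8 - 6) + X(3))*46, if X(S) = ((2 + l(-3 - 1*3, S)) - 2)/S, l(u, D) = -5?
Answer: 46/3 ≈ 15.333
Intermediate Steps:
X(S) = -5/S (X(S) = ((2 - 5) - 2)/S = (-3 - 2)/S = -5/S)
((8 - 6) + X(3))*46 = ((8 - 6) - 5/3)*46 = (2 - 5*⅓)*46 = (2 - 5/3)*46 = (⅓)*46 = 46/3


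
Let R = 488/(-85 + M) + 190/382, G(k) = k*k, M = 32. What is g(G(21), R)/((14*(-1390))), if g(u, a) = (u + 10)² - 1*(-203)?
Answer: -50901/4865 ≈ -10.463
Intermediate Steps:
G(k) = k²
R = -88173/10123 (R = 488/(-85 + 32) + 190/382 = 488/(-53) + 190*(1/382) = 488*(-1/53) + 95/191 = -488/53 + 95/191 = -88173/10123 ≈ -8.7102)
g(u, a) = 203 + (10 + u)² (g(u, a) = (10 + u)² + 203 = 203 + (10 + u)²)
g(G(21), R)/((14*(-1390))) = (203 + (10 + 21²)²)/((14*(-1390))) = (203 + (10 + 441)²)/(-19460) = (203 + 451²)*(-1/19460) = (203 + 203401)*(-1/19460) = 203604*(-1/19460) = -50901/4865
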